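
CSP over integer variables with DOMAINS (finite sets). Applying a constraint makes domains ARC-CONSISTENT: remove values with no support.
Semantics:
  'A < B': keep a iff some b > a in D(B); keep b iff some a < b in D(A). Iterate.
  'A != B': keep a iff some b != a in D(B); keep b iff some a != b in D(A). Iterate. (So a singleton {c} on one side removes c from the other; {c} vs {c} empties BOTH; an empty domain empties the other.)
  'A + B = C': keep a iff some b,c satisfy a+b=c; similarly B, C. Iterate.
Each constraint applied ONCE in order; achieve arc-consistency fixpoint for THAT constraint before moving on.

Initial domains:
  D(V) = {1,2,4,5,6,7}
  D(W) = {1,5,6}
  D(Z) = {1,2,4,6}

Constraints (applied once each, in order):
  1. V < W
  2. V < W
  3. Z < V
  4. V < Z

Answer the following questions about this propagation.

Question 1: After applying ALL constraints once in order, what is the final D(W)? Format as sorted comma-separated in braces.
Constraint 1 (V < W) on D(V)={1,2,4,5,6,7} D(W)={1,5,6}: V {1,2,4,5,6,7}->{1,2,4,5}; W {1,5,6}->{5,6}
Constraint 2 (V < W) on D(V)={1,2,4,5} D(W)={5,6}: no change
Constraint 3 (Z < V) on D(Z)={1,2,4,6} D(V)={1,2,4,5}: Z {1,2,4,6}->{1,2,4}; V {1,2,4,5}->{2,4,5}
Constraint 4 (V < Z) on D(V)={2,4,5} D(Z)={1,2,4}: V {2,4,5}->{2}; Z {1,2,4}->{4}
So after all 4 constraints: D(W) = {5,6}

Answer: {5,6}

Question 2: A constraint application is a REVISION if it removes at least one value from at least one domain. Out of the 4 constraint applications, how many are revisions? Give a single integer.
Constraint 1 (V < W) on D(V)={1,2,4,5,6,7} D(W)={1,5,6}: V {1,2,4,5,6,7}->{1,2,4,5}; W {1,5,6}->{5,6} => REVISION
Constraint 2 (V < W) on D(V)={1,2,4,5} D(W)={5,6}: no change => not a revision
Constraint 3 (Z < V) on D(Z)={1,2,4,6} D(V)={1,2,4,5}: Z {1,2,4,6}->{1,2,4}; V {1,2,4,5}->{2,4,5} => REVISION
Constraint 4 (V < Z) on D(V)={2,4,5} D(Z)={1,2,4}: V {2,4,5}->{2}; Z {1,2,4}->{4} => REVISION
Total revisions = 3

Answer: 3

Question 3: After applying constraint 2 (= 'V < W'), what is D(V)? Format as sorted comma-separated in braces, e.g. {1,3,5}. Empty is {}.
Answer: {1,2,4,5}

Derivation:
Constraint 1 (V < W) on D(V)={1,2,4,5,6,7} D(W)={1,5,6}: V {1,2,4,5,6,7}->{1,2,4,5}; W {1,5,6}->{5,6}
Constraint 2 (V < W) on D(V)={1,2,4,5} D(W)={5,6}: no change
So after constraint 2: D(V) = {1,2,4,5}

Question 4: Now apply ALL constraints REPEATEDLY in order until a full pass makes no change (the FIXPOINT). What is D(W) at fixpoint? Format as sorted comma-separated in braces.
Answer: {}

Derivation:
pass 0 (initial): D(W)={1,5,6}
pass 1: V {1,2,4,5,6,7}->{2}; W {1,5,6}->{5,6}; Z {1,2,4,6}->{4}
pass 2: V {2}->{}; Z {4}->{}
pass 3: W {5,6}->{}
pass 4: no change
Fixpoint after 4 passes: D(W) = {}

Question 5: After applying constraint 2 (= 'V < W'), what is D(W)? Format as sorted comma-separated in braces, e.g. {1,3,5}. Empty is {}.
Constraint 1 (V < W) on D(V)={1,2,4,5,6,7} D(W)={1,5,6}: V {1,2,4,5,6,7}->{1,2,4,5}; W {1,5,6}->{5,6}
Constraint 2 (V < W) on D(V)={1,2,4,5} D(W)={5,6}: no change
So after constraint 2: D(W) = {5,6}

Answer: {5,6}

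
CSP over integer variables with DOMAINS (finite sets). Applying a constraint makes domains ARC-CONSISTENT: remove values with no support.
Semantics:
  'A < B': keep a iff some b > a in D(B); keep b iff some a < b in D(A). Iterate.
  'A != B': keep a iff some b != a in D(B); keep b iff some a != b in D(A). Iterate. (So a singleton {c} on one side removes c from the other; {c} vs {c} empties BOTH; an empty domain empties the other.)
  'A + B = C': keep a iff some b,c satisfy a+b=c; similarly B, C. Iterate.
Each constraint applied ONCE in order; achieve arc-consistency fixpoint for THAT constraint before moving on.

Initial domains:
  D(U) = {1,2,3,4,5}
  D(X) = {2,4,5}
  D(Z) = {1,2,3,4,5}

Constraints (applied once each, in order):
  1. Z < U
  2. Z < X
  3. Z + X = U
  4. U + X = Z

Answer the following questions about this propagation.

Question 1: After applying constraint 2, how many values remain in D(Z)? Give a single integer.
Constraint 1 (Z < U) on D(Z)={1,2,3,4,5} D(U)={1,2,3,4,5}: Z {1,2,3,4,5}->{1,2,3,4}; U {1,2,3,4,5}->{2,3,4,5}
Constraint 2 (Z < X) on D(Z)={1,2,3,4} D(X)={2,4,5}: no change
So after constraint 2: D(Z)={1,2,3,4}, size = 4

Answer: 4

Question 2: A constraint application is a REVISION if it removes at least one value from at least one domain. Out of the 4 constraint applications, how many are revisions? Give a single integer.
Answer: 3

Derivation:
Constraint 1 (Z < U) on D(Z)={1,2,3,4,5} D(U)={1,2,3,4,5}: Z {1,2,3,4,5}->{1,2,3,4}; U {1,2,3,4,5}->{2,3,4,5} => REVISION
Constraint 2 (Z < X) on D(Z)={1,2,3,4} D(X)={2,4,5}: no change => not a revision
Constraint 3 (Z + X = U) on D(Z)={1,2,3,4} D(X)={2,4,5} D(U)={2,3,4,5}: Z {1,2,3,4}->{1,2,3}; X {2,4,5}->{2,4}; U {2,3,4,5}->{3,4,5} => REVISION
Constraint 4 (U + X = Z) on D(U)={3,4,5} D(X)={2,4} D(Z)={1,2,3}: U {3,4,5}->{}; X {2,4}->{}; Z {1,2,3}->{} => REVISION
Total revisions = 3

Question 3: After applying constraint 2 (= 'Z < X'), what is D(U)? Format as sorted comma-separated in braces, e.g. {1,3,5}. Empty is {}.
Answer: {2,3,4,5}

Derivation:
Constraint 1 (Z < U) on D(Z)={1,2,3,4,5} D(U)={1,2,3,4,5}: Z {1,2,3,4,5}->{1,2,3,4}; U {1,2,3,4,5}->{2,3,4,5}
Constraint 2 (Z < X) on D(Z)={1,2,3,4} D(X)={2,4,5}: no change
So after constraint 2: D(U) = {2,3,4,5}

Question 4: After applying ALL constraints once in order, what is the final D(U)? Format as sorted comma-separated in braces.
Constraint 1 (Z < U) on D(Z)={1,2,3,4,5} D(U)={1,2,3,4,5}: Z {1,2,3,4,5}->{1,2,3,4}; U {1,2,3,4,5}->{2,3,4,5}
Constraint 2 (Z < X) on D(Z)={1,2,3,4} D(X)={2,4,5}: no change
Constraint 3 (Z + X = U) on D(Z)={1,2,3,4} D(X)={2,4,5} D(U)={2,3,4,5}: Z {1,2,3,4}->{1,2,3}; X {2,4,5}->{2,4}; U {2,3,4,5}->{3,4,5}
Constraint 4 (U + X = Z) on D(U)={3,4,5} D(X)={2,4} D(Z)={1,2,3}: U {3,4,5}->{}; X {2,4}->{}; Z {1,2,3}->{}
So after all 4 constraints: D(U) = {}

Answer: {}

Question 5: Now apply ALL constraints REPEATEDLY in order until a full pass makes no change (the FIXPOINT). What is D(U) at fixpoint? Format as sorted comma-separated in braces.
Answer: {}

Derivation:
pass 0 (initial): D(U)={1,2,3,4,5}
pass 1: U {1,2,3,4,5}->{}; X {2,4,5}->{}; Z {1,2,3,4,5}->{}
pass 2: no change
Fixpoint after 2 passes: D(U) = {}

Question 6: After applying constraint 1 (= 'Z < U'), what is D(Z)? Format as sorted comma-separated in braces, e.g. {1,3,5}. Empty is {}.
Constraint 1 (Z < U) on D(Z)={1,2,3,4,5} D(U)={1,2,3,4,5}: Z {1,2,3,4,5}->{1,2,3,4}; U {1,2,3,4,5}->{2,3,4,5}
So after constraint 1: D(Z) = {1,2,3,4}

Answer: {1,2,3,4}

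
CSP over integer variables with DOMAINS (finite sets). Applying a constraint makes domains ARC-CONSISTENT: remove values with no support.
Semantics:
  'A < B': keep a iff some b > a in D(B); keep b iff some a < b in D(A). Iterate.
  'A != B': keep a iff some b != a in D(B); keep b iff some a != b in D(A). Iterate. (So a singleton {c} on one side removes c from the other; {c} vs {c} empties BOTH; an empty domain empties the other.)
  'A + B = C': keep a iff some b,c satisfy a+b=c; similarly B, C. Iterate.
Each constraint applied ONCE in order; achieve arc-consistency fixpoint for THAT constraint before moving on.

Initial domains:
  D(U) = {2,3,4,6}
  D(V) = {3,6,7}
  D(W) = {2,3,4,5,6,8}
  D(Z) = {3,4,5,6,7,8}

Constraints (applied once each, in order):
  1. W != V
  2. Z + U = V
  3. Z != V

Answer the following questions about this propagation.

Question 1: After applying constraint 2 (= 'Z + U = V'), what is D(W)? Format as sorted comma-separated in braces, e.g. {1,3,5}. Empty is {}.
Answer: {2,3,4,5,6,8}

Derivation:
Constraint 1 (W != V) on D(W)={2,3,4,5,6,8} D(V)={3,6,7}: no change
Constraint 2 (Z + U = V) on D(Z)={3,4,5,6,7,8} D(U)={2,3,4,6} D(V)={3,6,7}: Z {3,4,5,6,7,8}->{3,4,5}; U {2,3,4,6}->{2,3,4}; V {3,6,7}->{6,7}
So after constraint 2: D(W) = {2,3,4,5,6,8}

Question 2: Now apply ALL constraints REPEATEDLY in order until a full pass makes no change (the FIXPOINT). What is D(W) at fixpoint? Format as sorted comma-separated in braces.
pass 0 (initial): D(W)={2,3,4,5,6,8}
pass 1: U {2,3,4,6}->{2,3,4}; V {3,6,7}->{6,7}; Z {3,4,5,6,7,8}->{3,4,5}
pass 2: no change
Fixpoint after 2 passes: D(W) = {2,3,4,5,6,8}

Answer: {2,3,4,5,6,8}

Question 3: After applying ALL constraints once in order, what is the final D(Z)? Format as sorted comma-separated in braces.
Answer: {3,4,5}

Derivation:
Constraint 1 (W != V) on D(W)={2,3,4,5,6,8} D(V)={3,6,7}: no change
Constraint 2 (Z + U = V) on D(Z)={3,4,5,6,7,8} D(U)={2,3,4,6} D(V)={3,6,7}: Z {3,4,5,6,7,8}->{3,4,5}; U {2,3,4,6}->{2,3,4}; V {3,6,7}->{6,7}
Constraint 3 (Z != V) on D(Z)={3,4,5} D(V)={6,7}: no change
So after all 3 constraints: D(Z) = {3,4,5}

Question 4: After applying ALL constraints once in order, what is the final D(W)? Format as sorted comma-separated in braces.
Constraint 1 (W != V) on D(W)={2,3,4,5,6,8} D(V)={3,6,7}: no change
Constraint 2 (Z + U = V) on D(Z)={3,4,5,6,7,8} D(U)={2,3,4,6} D(V)={3,6,7}: Z {3,4,5,6,7,8}->{3,4,5}; U {2,3,4,6}->{2,3,4}; V {3,6,7}->{6,7}
Constraint 3 (Z != V) on D(Z)={3,4,5} D(V)={6,7}: no change
So after all 3 constraints: D(W) = {2,3,4,5,6,8}

Answer: {2,3,4,5,6,8}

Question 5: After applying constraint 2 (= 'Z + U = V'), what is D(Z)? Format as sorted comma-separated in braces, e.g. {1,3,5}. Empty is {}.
Constraint 1 (W != V) on D(W)={2,3,4,5,6,8} D(V)={3,6,7}: no change
Constraint 2 (Z + U = V) on D(Z)={3,4,5,6,7,8} D(U)={2,3,4,6} D(V)={3,6,7}: Z {3,4,5,6,7,8}->{3,4,5}; U {2,3,4,6}->{2,3,4}; V {3,6,7}->{6,7}
So after constraint 2: D(Z) = {3,4,5}

Answer: {3,4,5}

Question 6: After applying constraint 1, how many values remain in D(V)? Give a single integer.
Answer: 3

Derivation:
Constraint 1 (W != V) on D(W)={2,3,4,5,6,8} D(V)={3,6,7}: no change
So after constraint 1: D(V)={3,6,7}, size = 3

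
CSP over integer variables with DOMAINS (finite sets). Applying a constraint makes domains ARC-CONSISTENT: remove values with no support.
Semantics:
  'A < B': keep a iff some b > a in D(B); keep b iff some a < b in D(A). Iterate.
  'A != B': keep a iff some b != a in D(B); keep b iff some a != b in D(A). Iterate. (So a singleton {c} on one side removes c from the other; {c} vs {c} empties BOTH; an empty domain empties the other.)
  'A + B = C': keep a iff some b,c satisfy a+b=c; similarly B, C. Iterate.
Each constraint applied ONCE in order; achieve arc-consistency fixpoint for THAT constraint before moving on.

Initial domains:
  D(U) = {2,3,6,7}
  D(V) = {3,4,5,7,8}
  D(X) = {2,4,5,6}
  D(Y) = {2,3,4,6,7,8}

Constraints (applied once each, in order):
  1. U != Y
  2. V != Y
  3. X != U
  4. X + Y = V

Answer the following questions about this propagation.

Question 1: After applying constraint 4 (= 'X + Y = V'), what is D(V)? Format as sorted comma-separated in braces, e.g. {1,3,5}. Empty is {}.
Answer: {4,5,7,8}

Derivation:
Constraint 1 (U != Y) on D(U)={2,3,6,7} D(Y)={2,3,4,6,7,8}: no change
Constraint 2 (V != Y) on D(V)={3,4,5,7,8} D(Y)={2,3,4,6,7,8}: no change
Constraint 3 (X != U) on D(X)={2,4,5,6} D(U)={2,3,6,7}: no change
Constraint 4 (X + Y = V) on D(X)={2,4,5,6} D(Y)={2,3,4,6,7,8} D(V)={3,4,5,7,8}: Y {2,3,4,6,7,8}->{2,3,4,6}; V {3,4,5,7,8}->{4,5,7,8}
So after constraint 4: D(V) = {4,5,7,8}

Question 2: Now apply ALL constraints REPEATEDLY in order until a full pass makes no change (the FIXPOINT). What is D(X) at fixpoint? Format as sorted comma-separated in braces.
pass 0 (initial): D(X)={2,4,5,6}
pass 1: V {3,4,5,7,8}->{4,5,7,8}; Y {2,3,4,6,7,8}->{2,3,4,6}
pass 2: no change
Fixpoint after 2 passes: D(X) = {2,4,5,6}

Answer: {2,4,5,6}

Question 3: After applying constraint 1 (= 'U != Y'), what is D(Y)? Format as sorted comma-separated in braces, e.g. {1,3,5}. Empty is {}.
Answer: {2,3,4,6,7,8}

Derivation:
Constraint 1 (U != Y) on D(U)={2,3,6,7} D(Y)={2,3,4,6,7,8}: no change
So after constraint 1: D(Y) = {2,3,4,6,7,8}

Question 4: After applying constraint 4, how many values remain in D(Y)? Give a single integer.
Constraint 1 (U != Y) on D(U)={2,3,6,7} D(Y)={2,3,4,6,7,8}: no change
Constraint 2 (V != Y) on D(V)={3,4,5,7,8} D(Y)={2,3,4,6,7,8}: no change
Constraint 3 (X != U) on D(X)={2,4,5,6} D(U)={2,3,6,7}: no change
Constraint 4 (X + Y = V) on D(X)={2,4,5,6} D(Y)={2,3,4,6,7,8} D(V)={3,4,5,7,8}: Y {2,3,4,6,7,8}->{2,3,4,6}; V {3,4,5,7,8}->{4,5,7,8}
So after constraint 4: D(Y)={2,3,4,6}, size = 4

Answer: 4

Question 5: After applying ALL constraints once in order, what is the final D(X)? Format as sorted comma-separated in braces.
Constraint 1 (U != Y) on D(U)={2,3,6,7} D(Y)={2,3,4,6,7,8}: no change
Constraint 2 (V != Y) on D(V)={3,4,5,7,8} D(Y)={2,3,4,6,7,8}: no change
Constraint 3 (X != U) on D(X)={2,4,5,6} D(U)={2,3,6,7}: no change
Constraint 4 (X + Y = V) on D(X)={2,4,5,6} D(Y)={2,3,4,6,7,8} D(V)={3,4,5,7,8}: Y {2,3,4,6,7,8}->{2,3,4,6}; V {3,4,5,7,8}->{4,5,7,8}
So after all 4 constraints: D(X) = {2,4,5,6}

Answer: {2,4,5,6}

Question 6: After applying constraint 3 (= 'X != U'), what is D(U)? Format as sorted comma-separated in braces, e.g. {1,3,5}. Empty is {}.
Answer: {2,3,6,7}

Derivation:
Constraint 1 (U != Y) on D(U)={2,3,6,7} D(Y)={2,3,4,6,7,8}: no change
Constraint 2 (V != Y) on D(V)={3,4,5,7,8} D(Y)={2,3,4,6,7,8}: no change
Constraint 3 (X != U) on D(X)={2,4,5,6} D(U)={2,3,6,7}: no change
So after constraint 3: D(U) = {2,3,6,7}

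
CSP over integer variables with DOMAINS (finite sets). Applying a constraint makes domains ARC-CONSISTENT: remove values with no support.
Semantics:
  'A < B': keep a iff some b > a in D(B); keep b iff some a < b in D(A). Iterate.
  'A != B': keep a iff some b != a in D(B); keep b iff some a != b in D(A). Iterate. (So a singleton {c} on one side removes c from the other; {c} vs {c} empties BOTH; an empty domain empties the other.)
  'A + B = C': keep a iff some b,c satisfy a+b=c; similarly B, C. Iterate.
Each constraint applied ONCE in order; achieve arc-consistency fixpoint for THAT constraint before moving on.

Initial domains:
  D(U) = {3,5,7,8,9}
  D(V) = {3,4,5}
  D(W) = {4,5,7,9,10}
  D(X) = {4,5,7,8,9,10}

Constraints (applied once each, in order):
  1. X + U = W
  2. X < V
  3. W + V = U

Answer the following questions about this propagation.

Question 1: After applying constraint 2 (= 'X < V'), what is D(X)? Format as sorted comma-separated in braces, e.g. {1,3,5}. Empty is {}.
Answer: {4}

Derivation:
Constraint 1 (X + U = W) on D(X)={4,5,7,8,9,10} D(U)={3,5,7,8,9} D(W)={4,5,7,9,10}: X {4,5,7,8,9,10}->{4,5,7}; U {3,5,7,8,9}->{3,5}; W {4,5,7,9,10}->{7,9,10}
Constraint 2 (X < V) on D(X)={4,5,7} D(V)={3,4,5}: X {4,5,7}->{4}; V {3,4,5}->{5}
So after constraint 2: D(X) = {4}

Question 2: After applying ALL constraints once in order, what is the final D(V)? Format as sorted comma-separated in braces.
Answer: {}

Derivation:
Constraint 1 (X + U = W) on D(X)={4,5,7,8,9,10} D(U)={3,5,7,8,9} D(W)={4,5,7,9,10}: X {4,5,7,8,9,10}->{4,5,7}; U {3,5,7,8,9}->{3,5}; W {4,5,7,9,10}->{7,9,10}
Constraint 2 (X < V) on D(X)={4,5,7} D(V)={3,4,5}: X {4,5,7}->{4}; V {3,4,5}->{5}
Constraint 3 (W + V = U) on D(W)={7,9,10} D(V)={5} D(U)={3,5}: W {7,9,10}->{}; V {5}->{}; U {3,5}->{}
So after all 3 constraints: D(V) = {}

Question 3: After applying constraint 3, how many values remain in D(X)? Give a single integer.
Constraint 1 (X + U = W) on D(X)={4,5,7,8,9,10} D(U)={3,5,7,8,9} D(W)={4,5,7,9,10}: X {4,5,7,8,9,10}->{4,5,7}; U {3,5,7,8,9}->{3,5}; W {4,5,7,9,10}->{7,9,10}
Constraint 2 (X < V) on D(X)={4,5,7} D(V)={3,4,5}: X {4,5,7}->{4}; V {3,4,5}->{5}
Constraint 3 (W + V = U) on D(W)={7,9,10} D(V)={5} D(U)={3,5}: W {7,9,10}->{}; V {5}->{}; U {3,5}->{}
So after constraint 3: D(X)={4}, size = 1

Answer: 1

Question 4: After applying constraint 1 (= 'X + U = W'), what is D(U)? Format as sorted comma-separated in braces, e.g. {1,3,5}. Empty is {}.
Answer: {3,5}

Derivation:
Constraint 1 (X + U = W) on D(X)={4,5,7,8,9,10} D(U)={3,5,7,8,9} D(W)={4,5,7,9,10}: X {4,5,7,8,9,10}->{4,5,7}; U {3,5,7,8,9}->{3,5}; W {4,5,7,9,10}->{7,9,10}
So after constraint 1: D(U) = {3,5}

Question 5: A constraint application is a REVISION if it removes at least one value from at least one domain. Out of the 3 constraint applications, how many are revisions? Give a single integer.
Answer: 3

Derivation:
Constraint 1 (X + U = W) on D(X)={4,5,7,8,9,10} D(U)={3,5,7,8,9} D(W)={4,5,7,9,10}: X {4,5,7,8,9,10}->{4,5,7}; U {3,5,7,8,9}->{3,5}; W {4,5,7,9,10}->{7,9,10} => REVISION
Constraint 2 (X < V) on D(X)={4,5,7} D(V)={3,4,5}: X {4,5,7}->{4}; V {3,4,5}->{5} => REVISION
Constraint 3 (W + V = U) on D(W)={7,9,10} D(V)={5} D(U)={3,5}: W {7,9,10}->{}; V {5}->{}; U {3,5}->{} => REVISION
Total revisions = 3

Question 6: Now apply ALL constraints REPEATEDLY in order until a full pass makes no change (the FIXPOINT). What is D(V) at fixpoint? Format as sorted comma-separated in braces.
Answer: {}

Derivation:
pass 0 (initial): D(V)={3,4,5}
pass 1: U {3,5,7,8,9}->{}; V {3,4,5}->{}; W {4,5,7,9,10}->{}; X {4,5,7,8,9,10}->{4}
pass 2: X {4}->{}
pass 3: no change
Fixpoint after 3 passes: D(V) = {}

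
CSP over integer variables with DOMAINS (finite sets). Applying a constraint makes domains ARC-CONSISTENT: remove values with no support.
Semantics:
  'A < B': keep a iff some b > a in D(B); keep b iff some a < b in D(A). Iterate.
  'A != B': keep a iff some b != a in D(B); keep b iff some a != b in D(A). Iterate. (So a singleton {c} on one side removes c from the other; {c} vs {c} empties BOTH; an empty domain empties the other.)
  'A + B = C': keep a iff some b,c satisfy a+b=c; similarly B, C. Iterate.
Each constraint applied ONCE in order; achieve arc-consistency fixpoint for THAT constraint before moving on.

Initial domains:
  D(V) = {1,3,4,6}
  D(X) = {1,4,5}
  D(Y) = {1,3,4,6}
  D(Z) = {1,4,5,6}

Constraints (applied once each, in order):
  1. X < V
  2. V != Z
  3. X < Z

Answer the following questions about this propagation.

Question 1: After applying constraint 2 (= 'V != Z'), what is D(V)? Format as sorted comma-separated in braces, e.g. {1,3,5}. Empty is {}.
Answer: {3,4,6}

Derivation:
Constraint 1 (X < V) on D(X)={1,4,5} D(V)={1,3,4,6}: V {1,3,4,6}->{3,4,6}
Constraint 2 (V != Z) on D(V)={3,4,6} D(Z)={1,4,5,6}: no change
So after constraint 2: D(V) = {3,4,6}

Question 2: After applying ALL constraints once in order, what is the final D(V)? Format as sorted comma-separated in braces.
Constraint 1 (X < V) on D(X)={1,4,5} D(V)={1,3,4,6}: V {1,3,4,6}->{3,4,6}
Constraint 2 (V != Z) on D(V)={3,4,6} D(Z)={1,4,5,6}: no change
Constraint 3 (X < Z) on D(X)={1,4,5} D(Z)={1,4,5,6}: Z {1,4,5,6}->{4,5,6}
So after all 3 constraints: D(V) = {3,4,6}

Answer: {3,4,6}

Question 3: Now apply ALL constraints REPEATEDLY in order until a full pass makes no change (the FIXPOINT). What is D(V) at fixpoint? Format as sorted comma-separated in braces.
pass 0 (initial): D(V)={1,3,4,6}
pass 1: V {1,3,4,6}->{3,4,6}; Z {1,4,5,6}->{4,5,6}
pass 2: no change
Fixpoint after 2 passes: D(V) = {3,4,6}

Answer: {3,4,6}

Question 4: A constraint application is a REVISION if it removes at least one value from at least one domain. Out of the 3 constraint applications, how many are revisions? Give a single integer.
Constraint 1 (X < V) on D(X)={1,4,5} D(V)={1,3,4,6}: V {1,3,4,6}->{3,4,6} => REVISION
Constraint 2 (V != Z) on D(V)={3,4,6} D(Z)={1,4,5,6}: no change => not a revision
Constraint 3 (X < Z) on D(X)={1,4,5} D(Z)={1,4,5,6}: Z {1,4,5,6}->{4,5,6} => REVISION
Total revisions = 2

Answer: 2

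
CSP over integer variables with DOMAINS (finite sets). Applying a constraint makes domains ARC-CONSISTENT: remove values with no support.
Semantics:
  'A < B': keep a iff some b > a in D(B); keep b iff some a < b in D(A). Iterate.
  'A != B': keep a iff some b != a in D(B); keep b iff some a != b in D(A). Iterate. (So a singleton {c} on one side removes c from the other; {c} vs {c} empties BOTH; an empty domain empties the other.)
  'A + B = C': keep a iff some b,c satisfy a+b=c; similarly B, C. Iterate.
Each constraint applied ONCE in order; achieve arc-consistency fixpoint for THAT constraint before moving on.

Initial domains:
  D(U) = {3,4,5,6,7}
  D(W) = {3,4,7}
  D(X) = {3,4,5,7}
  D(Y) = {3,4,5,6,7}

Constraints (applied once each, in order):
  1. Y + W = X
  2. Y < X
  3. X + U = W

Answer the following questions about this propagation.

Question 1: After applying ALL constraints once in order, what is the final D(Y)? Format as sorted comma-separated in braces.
Constraint 1 (Y + W = X) on D(Y)={3,4,5,6,7} D(W)={3,4,7} D(X)={3,4,5,7}: Y {3,4,5,6,7}->{3,4}; W {3,4,7}->{3,4}; X {3,4,5,7}->{7}
Constraint 2 (Y < X) on D(Y)={3,4} D(X)={7}: no change
Constraint 3 (X + U = W) on D(X)={7} D(U)={3,4,5,6,7} D(W)={3,4}: X {7}->{}; U {3,4,5,6,7}->{}; W {3,4}->{}
So after all 3 constraints: D(Y) = {3,4}

Answer: {3,4}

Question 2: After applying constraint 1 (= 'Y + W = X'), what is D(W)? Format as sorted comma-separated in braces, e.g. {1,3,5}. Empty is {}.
Constraint 1 (Y + W = X) on D(Y)={3,4,5,6,7} D(W)={3,4,7} D(X)={3,4,5,7}: Y {3,4,5,6,7}->{3,4}; W {3,4,7}->{3,4}; X {3,4,5,7}->{7}
So after constraint 1: D(W) = {3,4}

Answer: {3,4}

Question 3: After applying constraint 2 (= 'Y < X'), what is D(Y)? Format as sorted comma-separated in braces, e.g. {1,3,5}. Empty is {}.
Answer: {3,4}

Derivation:
Constraint 1 (Y + W = X) on D(Y)={3,4,5,6,7} D(W)={3,4,7} D(X)={3,4,5,7}: Y {3,4,5,6,7}->{3,4}; W {3,4,7}->{3,4}; X {3,4,5,7}->{7}
Constraint 2 (Y < X) on D(Y)={3,4} D(X)={7}: no change
So after constraint 2: D(Y) = {3,4}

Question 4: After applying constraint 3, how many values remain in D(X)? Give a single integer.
Constraint 1 (Y + W = X) on D(Y)={3,4,5,6,7} D(W)={3,4,7} D(X)={3,4,5,7}: Y {3,4,5,6,7}->{3,4}; W {3,4,7}->{3,4}; X {3,4,5,7}->{7}
Constraint 2 (Y < X) on D(Y)={3,4} D(X)={7}: no change
Constraint 3 (X + U = W) on D(X)={7} D(U)={3,4,5,6,7} D(W)={3,4}: X {7}->{}; U {3,4,5,6,7}->{}; W {3,4}->{}
So after constraint 3: D(X)={}, size = 0

Answer: 0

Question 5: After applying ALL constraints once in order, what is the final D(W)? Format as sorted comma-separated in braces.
Answer: {}

Derivation:
Constraint 1 (Y + W = X) on D(Y)={3,4,5,6,7} D(W)={3,4,7} D(X)={3,4,5,7}: Y {3,4,5,6,7}->{3,4}; W {3,4,7}->{3,4}; X {3,4,5,7}->{7}
Constraint 2 (Y < X) on D(Y)={3,4} D(X)={7}: no change
Constraint 3 (X + U = W) on D(X)={7} D(U)={3,4,5,6,7} D(W)={3,4}: X {7}->{}; U {3,4,5,6,7}->{}; W {3,4}->{}
So after all 3 constraints: D(W) = {}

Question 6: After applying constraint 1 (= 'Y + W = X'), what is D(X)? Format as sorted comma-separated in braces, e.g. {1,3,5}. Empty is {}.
Answer: {7}

Derivation:
Constraint 1 (Y + W = X) on D(Y)={3,4,5,6,7} D(W)={3,4,7} D(X)={3,4,5,7}: Y {3,4,5,6,7}->{3,4}; W {3,4,7}->{3,4}; X {3,4,5,7}->{7}
So after constraint 1: D(X) = {7}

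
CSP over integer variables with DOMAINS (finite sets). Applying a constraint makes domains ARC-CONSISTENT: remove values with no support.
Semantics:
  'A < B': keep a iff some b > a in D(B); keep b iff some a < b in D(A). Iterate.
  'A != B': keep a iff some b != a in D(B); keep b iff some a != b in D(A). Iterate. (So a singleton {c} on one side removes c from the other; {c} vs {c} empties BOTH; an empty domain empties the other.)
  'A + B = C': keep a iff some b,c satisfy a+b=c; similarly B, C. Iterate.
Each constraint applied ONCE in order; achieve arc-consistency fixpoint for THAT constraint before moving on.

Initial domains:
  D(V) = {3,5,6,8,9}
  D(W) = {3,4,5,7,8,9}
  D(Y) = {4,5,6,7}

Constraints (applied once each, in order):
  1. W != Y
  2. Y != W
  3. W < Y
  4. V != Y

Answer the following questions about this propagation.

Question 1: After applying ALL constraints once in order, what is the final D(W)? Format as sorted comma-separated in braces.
Constraint 1 (W != Y) on D(W)={3,4,5,7,8,9} D(Y)={4,5,6,7}: no change
Constraint 2 (Y != W) on D(Y)={4,5,6,7} D(W)={3,4,5,7,8,9}: no change
Constraint 3 (W < Y) on D(W)={3,4,5,7,8,9} D(Y)={4,5,6,7}: W {3,4,5,7,8,9}->{3,4,5}
Constraint 4 (V != Y) on D(V)={3,5,6,8,9} D(Y)={4,5,6,7}: no change
So after all 4 constraints: D(W) = {3,4,5}

Answer: {3,4,5}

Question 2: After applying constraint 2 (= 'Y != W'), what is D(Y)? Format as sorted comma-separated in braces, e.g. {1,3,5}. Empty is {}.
Answer: {4,5,6,7}

Derivation:
Constraint 1 (W != Y) on D(W)={3,4,5,7,8,9} D(Y)={4,5,6,7}: no change
Constraint 2 (Y != W) on D(Y)={4,5,6,7} D(W)={3,4,5,7,8,9}: no change
So after constraint 2: D(Y) = {4,5,6,7}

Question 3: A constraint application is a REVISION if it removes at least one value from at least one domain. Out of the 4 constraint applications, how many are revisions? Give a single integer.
Answer: 1

Derivation:
Constraint 1 (W != Y) on D(W)={3,4,5,7,8,9} D(Y)={4,5,6,7}: no change => not a revision
Constraint 2 (Y != W) on D(Y)={4,5,6,7} D(W)={3,4,5,7,8,9}: no change => not a revision
Constraint 3 (W < Y) on D(W)={3,4,5,7,8,9} D(Y)={4,5,6,7}: W {3,4,5,7,8,9}->{3,4,5} => REVISION
Constraint 4 (V != Y) on D(V)={3,5,6,8,9} D(Y)={4,5,6,7}: no change => not a revision
Total revisions = 1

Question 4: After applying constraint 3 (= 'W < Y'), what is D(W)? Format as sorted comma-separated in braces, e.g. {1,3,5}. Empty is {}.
Constraint 1 (W != Y) on D(W)={3,4,5,7,8,9} D(Y)={4,5,6,7}: no change
Constraint 2 (Y != W) on D(Y)={4,5,6,7} D(W)={3,4,5,7,8,9}: no change
Constraint 3 (W < Y) on D(W)={3,4,5,7,8,9} D(Y)={4,5,6,7}: W {3,4,5,7,8,9}->{3,4,5}
So after constraint 3: D(W) = {3,4,5}

Answer: {3,4,5}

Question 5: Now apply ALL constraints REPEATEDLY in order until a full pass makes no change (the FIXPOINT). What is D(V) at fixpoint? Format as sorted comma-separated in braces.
pass 0 (initial): D(V)={3,5,6,8,9}
pass 1: W {3,4,5,7,8,9}->{3,4,5}
pass 2: no change
Fixpoint after 2 passes: D(V) = {3,5,6,8,9}

Answer: {3,5,6,8,9}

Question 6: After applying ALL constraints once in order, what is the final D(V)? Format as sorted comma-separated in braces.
Answer: {3,5,6,8,9}

Derivation:
Constraint 1 (W != Y) on D(W)={3,4,5,7,8,9} D(Y)={4,5,6,7}: no change
Constraint 2 (Y != W) on D(Y)={4,5,6,7} D(W)={3,4,5,7,8,9}: no change
Constraint 3 (W < Y) on D(W)={3,4,5,7,8,9} D(Y)={4,5,6,7}: W {3,4,5,7,8,9}->{3,4,5}
Constraint 4 (V != Y) on D(V)={3,5,6,8,9} D(Y)={4,5,6,7}: no change
So after all 4 constraints: D(V) = {3,5,6,8,9}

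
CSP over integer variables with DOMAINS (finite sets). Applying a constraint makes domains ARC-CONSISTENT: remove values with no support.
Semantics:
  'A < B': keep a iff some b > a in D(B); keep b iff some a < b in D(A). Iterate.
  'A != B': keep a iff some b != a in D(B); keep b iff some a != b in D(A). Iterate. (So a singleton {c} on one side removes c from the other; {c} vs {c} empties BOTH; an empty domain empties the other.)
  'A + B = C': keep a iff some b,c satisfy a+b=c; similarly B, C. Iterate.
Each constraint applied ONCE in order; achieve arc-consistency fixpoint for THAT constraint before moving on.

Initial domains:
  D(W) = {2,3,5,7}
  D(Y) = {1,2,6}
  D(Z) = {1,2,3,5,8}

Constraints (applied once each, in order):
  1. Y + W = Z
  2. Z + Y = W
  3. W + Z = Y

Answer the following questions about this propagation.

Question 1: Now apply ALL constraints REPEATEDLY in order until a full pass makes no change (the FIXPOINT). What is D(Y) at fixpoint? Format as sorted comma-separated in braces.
pass 0 (initial): D(Y)={1,2,6}
pass 1: W {2,3,5,7}->{}; Y {1,2,6}->{}; Z {1,2,3,5,8}->{}
pass 2: no change
Fixpoint after 2 passes: D(Y) = {}

Answer: {}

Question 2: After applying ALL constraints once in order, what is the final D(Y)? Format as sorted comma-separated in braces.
Answer: {}

Derivation:
Constraint 1 (Y + W = Z) on D(Y)={1,2,6} D(W)={2,3,5,7} D(Z)={1,2,3,5,8}: W {2,3,5,7}->{2,3,7}; Z {1,2,3,5,8}->{3,5,8}
Constraint 2 (Z + Y = W) on D(Z)={3,5,8} D(Y)={1,2,6} D(W)={2,3,7}: Z {3,5,8}->{5}; Y {1,2,6}->{2}; W {2,3,7}->{7}
Constraint 3 (W + Z = Y) on D(W)={7} D(Z)={5} D(Y)={2}: W {7}->{}; Z {5}->{}; Y {2}->{}
So after all 3 constraints: D(Y) = {}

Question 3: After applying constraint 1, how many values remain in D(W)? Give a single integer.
Answer: 3

Derivation:
Constraint 1 (Y + W = Z) on D(Y)={1,2,6} D(W)={2,3,5,7} D(Z)={1,2,3,5,8}: W {2,3,5,7}->{2,3,7}; Z {1,2,3,5,8}->{3,5,8}
So after constraint 1: D(W)={2,3,7}, size = 3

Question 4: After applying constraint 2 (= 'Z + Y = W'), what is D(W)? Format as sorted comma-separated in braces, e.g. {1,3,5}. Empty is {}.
Constraint 1 (Y + W = Z) on D(Y)={1,2,6} D(W)={2,3,5,7} D(Z)={1,2,3,5,8}: W {2,3,5,7}->{2,3,7}; Z {1,2,3,5,8}->{3,5,8}
Constraint 2 (Z + Y = W) on D(Z)={3,5,8} D(Y)={1,2,6} D(W)={2,3,7}: Z {3,5,8}->{5}; Y {1,2,6}->{2}; W {2,3,7}->{7}
So after constraint 2: D(W) = {7}

Answer: {7}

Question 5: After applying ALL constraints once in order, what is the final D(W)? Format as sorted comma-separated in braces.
Constraint 1 (Y + W = Z) on D(Y)={1,2,6} D(W)={2,3,5,7} D(Z)={1,2,3,5,8}: W {2,3,5,7}->{2,3,7}; Z {1,2,3,5,8}->{3,5,8}
Constraint 2 (Z + Y = W) on D(Z)={3,5,8} D(Y)={1,2,6} D(W)={2,3,7}: Z {3,5,8}->{5}; Y {1,2,6}->{2}; W {2,3,7}->{7}
Constraint 3 (W + Z = Y) on D(W)={7} D(Z)={5} D(Y)={2}: W {7}->{}; Z {5}->{}; Y {2}->{}
So after all 3 constraints: D(W) = {}

Answer: {}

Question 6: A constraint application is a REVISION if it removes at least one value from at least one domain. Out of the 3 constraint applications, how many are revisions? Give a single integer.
Constraint 1 (Y + W = Z) on D(Y)={1,2,6} D(W)={2,3,5,7} D(Z)={1,2,3,5,8}: W {2,3,5,7}->{2,3,7}; Z {1,2,3,5,8}->{3,5,8} => REVISION
Constraint 2 (Z + Y = W) on D(Z)={3,5,8} D(Y)={1,2,6} D(W)={2,3,7}: Z {3,5,8}->{5}; Y {1,2,6}->{2}; W {2,3,7}->{7} => REVISION
Constraint 3 (W + Z = Y) on D(W)={7} D(Z)={5} D(Y)={2}: W {7}->{}; Z {5}->{}; Y {2}->{} => REVISION
Total revisions = 3

Answer: 3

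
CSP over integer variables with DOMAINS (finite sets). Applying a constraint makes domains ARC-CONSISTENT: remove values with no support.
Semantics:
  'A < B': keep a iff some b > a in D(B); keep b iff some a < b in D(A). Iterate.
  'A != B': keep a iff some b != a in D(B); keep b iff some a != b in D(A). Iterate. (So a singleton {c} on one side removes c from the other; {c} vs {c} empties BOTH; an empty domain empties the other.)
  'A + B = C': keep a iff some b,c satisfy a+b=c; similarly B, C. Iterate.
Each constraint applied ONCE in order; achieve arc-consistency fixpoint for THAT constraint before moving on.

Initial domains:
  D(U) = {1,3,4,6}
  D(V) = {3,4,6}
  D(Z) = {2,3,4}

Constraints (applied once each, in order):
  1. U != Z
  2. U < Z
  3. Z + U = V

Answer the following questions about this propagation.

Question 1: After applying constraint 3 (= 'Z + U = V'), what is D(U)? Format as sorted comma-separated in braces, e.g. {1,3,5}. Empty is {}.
Constraint 1 (U != Z) on D(U)={1,3,4,6} D(Z)={2,3,4}: no change
Constraint 2 (U < Z) on D(U)={1,3,4,6} D(Z)={2,3,4}: U {1,3,4,6}->{1,3}
Constraint 3 (Z + U = V) on D(Z)={2,3,4} D(U)={1,3} D(V)={3,4,6}: Z {2,3,4}->{2,3}
So after constraint 3: D(U) = {1,3}

Answer: {1,3}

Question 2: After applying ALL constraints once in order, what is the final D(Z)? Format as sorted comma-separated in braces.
Constraint 1 (U != Z) on D(U)={1,3,4,6} D(Z)={2,3,4}: no change
Constraint 2 (U < Z) on D(U)={1,3,4,6} D(Z)={2,3,4}: U {1,3,4,6}->{1,3}
Constraint 3 (Z + U = V) on D(Z)={2,3,4} D(U)={1,3} D(V)={3,4,6}: Z {2,3,4}->{2,3}
So after all 3 constraints: D(Z) = {2,3}

Answer: {2,3}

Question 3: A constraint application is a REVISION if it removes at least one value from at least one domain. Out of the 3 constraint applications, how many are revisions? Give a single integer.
Answer: 2

Derivation:
Constraint 1 (U != Z) on D(U)={1,3,4,6} D(Z)={2,3,4}: no change => not a revision
Constraint 2 (U < Z) on D(U)={1,3,4,6} D(Z)={2,3,4}: U {1,3,4,6}->{1,3} => REVISION
Constraint 3 (Z + U = V) on D(Z)={2,3,4} D(U)={1,3} D(V)={3,4,6}: Z {2,3,4}->{2,3} => REVISION
Total revisions = 2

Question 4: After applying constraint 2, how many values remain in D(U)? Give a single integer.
Constraint 1 (U != Z) on D(U)={1,3,4,6} D(Z)={2,3,4}: no change
Constraint 2 (U < Z) on D(U)={1,3,4,6} D(Z)={2,3,4}: U {1,3,4,6}->{1,3}
So after constraint 2: D(U)={1,3}, size = 2

Answer: 2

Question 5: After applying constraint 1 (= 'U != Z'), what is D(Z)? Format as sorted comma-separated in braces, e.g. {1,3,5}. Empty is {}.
Constraint 1 (U != Z) on D(U)={1,3,4,6} D(Z)={2,3,4}: no change
So after constraint 1: D(Z) = {2,3,4}

Answer: {2,3,4}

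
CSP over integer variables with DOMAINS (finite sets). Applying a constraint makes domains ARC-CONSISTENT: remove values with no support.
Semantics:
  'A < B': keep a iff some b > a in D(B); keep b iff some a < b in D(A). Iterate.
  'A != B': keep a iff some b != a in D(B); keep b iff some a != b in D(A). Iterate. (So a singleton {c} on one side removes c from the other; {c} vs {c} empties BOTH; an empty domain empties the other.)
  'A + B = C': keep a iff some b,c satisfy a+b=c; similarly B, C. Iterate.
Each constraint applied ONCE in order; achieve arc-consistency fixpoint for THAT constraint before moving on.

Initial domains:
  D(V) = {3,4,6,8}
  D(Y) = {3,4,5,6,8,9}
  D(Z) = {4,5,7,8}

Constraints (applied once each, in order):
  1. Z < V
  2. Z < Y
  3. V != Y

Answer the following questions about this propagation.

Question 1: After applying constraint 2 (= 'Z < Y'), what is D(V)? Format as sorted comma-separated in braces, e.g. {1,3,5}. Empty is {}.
Constraint 1 (Z < V) on D(Z)={4,5,7,8} D(V)={3,4,6,8}: Z {4,5,7,8}->{4,5,7}; V {3,4,6,8}->{6,8}
Constraint 2 (Z < Y) on D(Z)={4,5,7} D(Y)={3,4,5,6,8,9}: Y {3,4,5,6,8,9}->{5,6,8,9}
So after constraint 2: D(V) = {6,8}

Answer: {6,8}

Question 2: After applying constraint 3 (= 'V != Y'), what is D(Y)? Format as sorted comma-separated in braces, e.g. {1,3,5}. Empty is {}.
Constraint 1 (Z < V) on D(Z)={4,5,7,8} D(V)={3,4,6,8}: Z {4,5,7,8}->{4,5,7}; V {3,4,6,8}->{6,8}
Constraint 2 (Z < Y) on D(Z)={4,5,7} D(Y)={3,4,5,6,8,9}: Y {3,4,5,6,8,9}->{5,6,8,9}
Constraint 3 (V != Y) on D(V)={6,8} D(Y)={5,6,8,9}: no change
So after constraint 3: D(Y) = {5,6,8,9}

Answer: {5,6,8,9}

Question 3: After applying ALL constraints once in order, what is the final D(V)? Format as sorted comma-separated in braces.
Answer: {6,8}

Derivation:
Constraint 1 (Z < V) on D(Z)={4,5,7,8} D(V)={3,4,6,8}: Z {4,5,7,8}->{4,5,7}; V {3,4,6,8}->{6,8}
Constraint 2 (Z < Y) on D(Z)={4,5,7} D(Y)={3,4,5,6,8,9}: Y {3,4,5,6,8,9}->{5,6,8,9}
Constraint 3 (V != Y) on D(V)={6,8} D(Y)={5,6,8,9}: no change
So after all 3 constraints: D(V) = {6,8}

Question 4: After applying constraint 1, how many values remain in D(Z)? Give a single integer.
Constraint 1 (Z < V) on D(Z)={4,5,7,8} D(V)={3,4,6,8}: Z {4,5,7,8}->{4,5,7}; V {3,4,6,8}->{6,8}
So after constraint 1: D(Z)={4,5,7}, size = 3

Answer: 3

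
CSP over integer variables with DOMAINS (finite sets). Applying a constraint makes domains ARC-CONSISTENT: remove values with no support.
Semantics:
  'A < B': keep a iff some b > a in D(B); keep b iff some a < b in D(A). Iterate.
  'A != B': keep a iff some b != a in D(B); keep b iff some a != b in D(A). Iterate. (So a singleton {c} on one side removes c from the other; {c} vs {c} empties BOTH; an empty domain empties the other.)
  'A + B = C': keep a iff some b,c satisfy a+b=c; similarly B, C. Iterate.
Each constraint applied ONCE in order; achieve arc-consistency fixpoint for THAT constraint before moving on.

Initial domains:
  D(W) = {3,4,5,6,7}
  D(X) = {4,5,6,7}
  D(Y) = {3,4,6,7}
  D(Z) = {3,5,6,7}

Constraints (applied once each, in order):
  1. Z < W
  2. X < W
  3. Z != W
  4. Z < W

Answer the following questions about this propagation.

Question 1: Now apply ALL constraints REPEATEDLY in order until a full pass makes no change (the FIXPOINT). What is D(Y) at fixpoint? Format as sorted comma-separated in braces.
Answer: {3,4,6,7}

Derivation:
pass 0 (initial): D(Y)={3,4,6,7}
pass 1: W {3,4,5,6,7}->{5,6,7}; X {4,5,6,7}->{4,5,6}; Z {3,5,6,7}->{3,5,6}
pass 2: no change
Fixpoint after 2 passes: D(Y) = {3,4,6,7}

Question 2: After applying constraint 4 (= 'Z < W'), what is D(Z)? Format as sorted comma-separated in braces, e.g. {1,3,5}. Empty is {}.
Answer: {3,5,6}

Derivation:
Constraint 1 (Z < W) on D(Z)={3,5,6,7} D(W)={3,4,5,6,7}: Z {3,5,6,7}->{3,5,6}; W {3,4,5,6,7}->{4,5,6,7}
Constraint 2 (X < W) on D(X)={4,5,6,7} D(W)={4,5,6,7}: X {4,5,6,7}->{4,5,6}; W {4,5,6,7}->{5,6,7}
Constraint 3 (Z != W) on D(Z)={3,5,6} D(W)={5,6,7}: no change
Constraint 4 (Z < W) on D(Z)={3,5,6} D(W)={5,6,7}: no change
So after constraint 4: D(Z) = {3,5,6}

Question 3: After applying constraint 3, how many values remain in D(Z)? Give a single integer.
Answer: 3

Derivation:
Constraint 1 (Z < W) on D(Z)={3,5,6,7} D(W)={3,4,5,6,7}: Z {3,5,6,7}->{3,5,6}; W {3,4,5,6,7}->{4,5,6,7}
Constraint 2 (X < W) on D(X)={4,5,6,7} D(W)={4,5,6,7}: X {4,5,6,7}->{4,5,6}; W {4,5,6,7}->{5,6,7}
Constraint 3 (Z != W) on D(Z)={3,5,6} D(W)={5,6,7}: no change
So after constraint 3: D(Z)={3,5,6}, size = 3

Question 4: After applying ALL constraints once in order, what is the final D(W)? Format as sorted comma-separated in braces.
Answer: {5,6,7}

Derivation:
Constraint 1 (Z < W) on D(Z)={3,5,6,7} D(W)={3,4,5,6,7}: Z {3,5,6,7}->{3,5,6}; W {3,4,5,6,7}->{4,5,6,7}
Constraint 2 (X < W) on D(X)={4,5,6,7} D(W)={4,5,6,7}: X {4,5,6,7}->{4,5,6}; W {4,5,6,7}->{5,6,7}
Constraint 3 (Z != W) on D(Z)={3,5,6} D(W)={5,6,7}: no change
Constraint 4 (Z < W) on D(Z)={3,5,6} D(W)={5,6,7}: no change
So after all 4 constraints: D(W) = {5,6,7}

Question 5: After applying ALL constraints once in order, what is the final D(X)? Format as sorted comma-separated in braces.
Constraint 1 (Z < W) on D(Z)={3,5,6,7} D(W)={3,4,5,6,7}: Z {3,5,6,7}->{3,5,6}; W {3,4,5,6,7}->{4,5,6,7}
Constraint 2 (X < W) on D(X)={4,5,6,7} D(W)={4,5,6,7}: X {4,5,6,7}->{4,5,6}; W {4,5,6,7}->{5,6,7}
Constraint 3 (Z != W) on D(Z)={3,5,6} D(W)={5,6,7}: no change
Constraint 4 (Z < W) on D(Z)={3,5,6} D(W)={5,6,7}: no change
So after all 4 constraints: D(X) = {4,5,6}

Answer: {4,5,6}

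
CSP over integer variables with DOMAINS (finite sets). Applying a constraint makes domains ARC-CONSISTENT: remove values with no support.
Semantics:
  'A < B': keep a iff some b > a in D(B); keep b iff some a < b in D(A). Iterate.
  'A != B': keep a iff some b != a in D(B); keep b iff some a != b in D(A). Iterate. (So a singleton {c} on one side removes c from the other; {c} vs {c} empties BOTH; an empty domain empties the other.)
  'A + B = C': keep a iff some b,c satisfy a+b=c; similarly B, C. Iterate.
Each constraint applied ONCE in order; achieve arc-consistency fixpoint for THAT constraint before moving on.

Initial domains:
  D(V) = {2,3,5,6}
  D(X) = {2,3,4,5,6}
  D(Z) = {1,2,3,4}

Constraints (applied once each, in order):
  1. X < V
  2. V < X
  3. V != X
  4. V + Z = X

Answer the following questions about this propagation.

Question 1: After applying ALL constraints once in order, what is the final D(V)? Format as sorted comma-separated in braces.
Answer: {3}

Derivation:
Constraint 1 (X < V) on D(X)={2,3,4,5,6} D(V)={2,3,5,6}: X {2,3,4,5,6}->{2,3,4,5}; V {2,3,5,6}->{3,5,6}
Constraint 2 (V < X) on D(V)={3,5,6} D(X)={2,3,4,5}: V {3,5,6}->{3}; X {2,3,4,5}->{4,5}
Constraint 3 (V != X) on D(V)={3} D(X)={4,5}: no change
Constraint 4 (V + Z = X) on D(V)={3} D(Z)={1,2,3,4} D(X)={4,5}: Z {1,2,3,4}->{1,2}
So after all 4 constraints: D(V) = {3}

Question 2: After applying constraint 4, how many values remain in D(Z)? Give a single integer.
Answer: 2

Derivation:
Constraint 1 (X < V) on D(X)={2,3,4,5,6} D(V)={2,3,5,6}: X {2,3,4,5,6}->{2,3,4,5}; V {2,3,5,6}->{3,5,6}
Constraint 2 (V < X) on D(V)={3,5,6} D(X)={2,3,4,5}: V {3,5,6}->{3}; X {2,3,4,5}->{4,5}
Constraint 3 (V != X) on D(V)={3} D(X)={4,5}: no change
Constraint 4 (V + Z = X) on D(V)={3} D(Z)={1,2,3,4} D(X)={4,5}: Z {1,2,3,4}->{1,2}
So after constraint 4: D(Z)={1,2}, size = 2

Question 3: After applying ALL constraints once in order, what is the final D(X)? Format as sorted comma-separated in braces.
Answer: {4,5}

Derivation:
Constraint 1 (X < V) on D(X)={2,3,4,5,6} D(V)={2,3,5,6}: X {2,3,4,5,6}->{2,3,4,5}; V {2,3,5,6}->{3,5,6}
Constraint 2 (V < X) on D(V)={3,5,6} D(X)={2,3,4,5}: V {3,5,6}->{3}; X {2,3,4,5}->{4,5}
Constraint 3 (V != X) on D(V)={3} D(X)={4,5}: no change
Constraint 4 (V + Z = X) on D(V)={3} D(Z)={1,2,3,4} D(X)={4,5}: Z {1,2,3,4}->{1,2}
So after all 4 constraints: D(X) = {4,5}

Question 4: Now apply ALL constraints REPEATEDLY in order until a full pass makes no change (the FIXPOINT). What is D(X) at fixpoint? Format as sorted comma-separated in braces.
Answer: {}

Derivation:
pass 0 (initial): D(X)={2,3,4,5,6}
pass 1: V {2,3,5,6}->{3}; X {2,3,4,5,6}->{4,5}; Z {1,2,3,4}->{1,2}
pass 2: V {3}->{}; X {4,5}->{}; Z {1,2}->{}
pass 3: no change
Fixpoint after 3 passes: D(X) = {}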